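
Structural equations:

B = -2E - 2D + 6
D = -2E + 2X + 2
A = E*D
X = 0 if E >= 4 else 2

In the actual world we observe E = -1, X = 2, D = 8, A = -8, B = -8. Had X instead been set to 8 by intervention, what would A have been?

-20

Under do(X=8), the mechanism X = 0 if E >= 4 else 2 is discarded; X is fixed at 8.
D = -2E + 2X + 2  [with E=-1, X=8]  = 20
A = E*D  [with E=-1, D=20]  = -20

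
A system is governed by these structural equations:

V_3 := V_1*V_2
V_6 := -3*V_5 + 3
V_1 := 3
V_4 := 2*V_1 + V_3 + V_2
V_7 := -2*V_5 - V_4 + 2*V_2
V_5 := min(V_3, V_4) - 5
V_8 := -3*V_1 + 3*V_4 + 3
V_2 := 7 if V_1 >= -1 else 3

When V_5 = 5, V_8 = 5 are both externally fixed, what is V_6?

-12

The joint intervention fixes V_5 = 5, V_8 = 5, removing each variable's own equation.
V_6 = -3*V_5 + 3  [with V_5=5]  = -12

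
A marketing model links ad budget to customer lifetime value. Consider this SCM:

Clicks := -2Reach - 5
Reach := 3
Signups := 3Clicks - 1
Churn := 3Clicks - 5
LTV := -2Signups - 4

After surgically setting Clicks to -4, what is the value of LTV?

do(Clicks=-4) replaces the equation Clicks := -2Reach - 5 with the constant Clicks = -4.
Signups = 3Clicks - 1  [with Clicks=-4]  = -13
LTV = -2Signups - 4  [with Signups=-13]  = 22

22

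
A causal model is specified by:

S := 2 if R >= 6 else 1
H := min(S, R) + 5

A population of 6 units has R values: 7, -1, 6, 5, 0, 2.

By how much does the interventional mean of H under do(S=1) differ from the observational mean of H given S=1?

0.25

do(S=1) breaks S's dependence on R. With S=1 fixed, H across the units is 6, 4, 6, 6, 5, 6, mean 5.5.
Observing S=1 restricts to units where S's equation naturally yields 1: R ∈ {-1, 5, 0, 2}. In that subpopulation H = 4, 6, 5, 6, mean 5.25.
Difference = 5.5 − 5.25 = 0.25.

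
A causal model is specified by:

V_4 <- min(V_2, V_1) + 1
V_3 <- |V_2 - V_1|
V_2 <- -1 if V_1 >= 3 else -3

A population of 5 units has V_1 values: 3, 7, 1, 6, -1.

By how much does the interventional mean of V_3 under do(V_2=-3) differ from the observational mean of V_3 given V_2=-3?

The intervention sets V_2=-3 in all 5 units regardless of V_1. Recomputing V_3 per unit gives 6, 10, 4, 9, 2; average 6.2.
Conditioning on V_2=-3 selects the 2 unit(s) with V_1 ∈ {1, -1}. Their V_3 values: 4, 2. Mean = 3.
Difference = 6.2 − 3 = 3.2.

3.2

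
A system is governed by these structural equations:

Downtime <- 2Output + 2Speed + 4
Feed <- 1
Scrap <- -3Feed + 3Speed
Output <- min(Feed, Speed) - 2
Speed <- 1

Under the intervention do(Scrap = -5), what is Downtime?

do(Scrap=-5) replaces the equation Scrap <- -3Feed + 3Speed with the constant Scrap = -5.
Downtime is not downstream of the intervention, so its value is determined by the original equations.
Output = min(Feed, Speed) - 2  [with Feed=1, Speed=1]  = -1
Downtime = 2Output + 2Speed + 4  [with Output=-1, Speed=1]  = 4

4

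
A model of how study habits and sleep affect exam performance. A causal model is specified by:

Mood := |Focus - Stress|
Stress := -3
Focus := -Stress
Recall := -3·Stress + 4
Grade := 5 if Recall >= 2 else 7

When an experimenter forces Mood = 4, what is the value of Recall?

13

The intervention breaks the incoming arrows to Mood: Mood := |Focus - Stress| no longer applies, and Mood = 4.
Recall is not downstream of the intervention, so its value is determined by the original equations.
Recall = -3·Stress + 4  [with Stress=-3]  = 13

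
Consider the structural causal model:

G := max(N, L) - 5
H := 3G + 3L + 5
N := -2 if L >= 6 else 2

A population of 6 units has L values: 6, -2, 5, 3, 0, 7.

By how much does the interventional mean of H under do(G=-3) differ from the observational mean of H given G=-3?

The intervention sets G=-3 in all 6 units regardless of L. Recomputing H per unit gives 14, -10, 11, 5, -4, 17; average 5.5.
Conditioning on G=-3 selects the 2 unit(s) with L ∈ {-2, 0}. Their H values: -10, -4. Mean = -7.
Difference = 5.5 − (-7) = 12.5.

12.5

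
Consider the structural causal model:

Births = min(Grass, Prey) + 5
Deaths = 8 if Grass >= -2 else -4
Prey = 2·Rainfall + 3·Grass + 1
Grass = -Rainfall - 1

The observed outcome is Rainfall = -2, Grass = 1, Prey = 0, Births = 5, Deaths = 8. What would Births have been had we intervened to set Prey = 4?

The intervention breaks the incoming arrows to Prey: Prey = 2·Rainfall + 3·Grass + 1 no longer applies, and Prey = 4.
Grass = -Rainfall - 1  [with Rainfall=-2]  = 1
Births = min(Grass, Prey) + 5  [with Grass=1, Prey=4]  = 6

6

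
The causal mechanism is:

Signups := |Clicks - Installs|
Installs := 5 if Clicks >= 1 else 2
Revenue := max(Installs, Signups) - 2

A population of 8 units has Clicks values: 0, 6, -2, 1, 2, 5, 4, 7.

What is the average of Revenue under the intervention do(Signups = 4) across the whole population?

2.75

The intervention sets Signups=4 in all 8 units regardless of Clicks. Recomputing Revenue per unit gives 2, 3, 2, 3, 3, 3, 3, 3; average 2.75.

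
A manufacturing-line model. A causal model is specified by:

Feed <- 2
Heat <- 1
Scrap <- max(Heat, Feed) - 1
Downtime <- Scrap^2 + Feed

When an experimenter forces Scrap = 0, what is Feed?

Under do(Scrap=0), the mechanism Scrap <- max(Heat, Feed) - 1 is discarded; Scrap is fixed at 0.
Feed is not downstream of the intervention, so its value is determined by the original equations.

2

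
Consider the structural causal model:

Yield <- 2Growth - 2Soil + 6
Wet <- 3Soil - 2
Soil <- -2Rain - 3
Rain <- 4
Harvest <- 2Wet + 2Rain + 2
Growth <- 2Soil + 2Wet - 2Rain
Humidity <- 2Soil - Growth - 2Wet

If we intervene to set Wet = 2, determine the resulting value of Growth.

-26

The intervention breaks the incoming arrows to Wet: Wet <- 3Soil - 2 no longer applies, and Wet = 2.
Soil = -2Rain - 3  [with Rain=4]  = -11
Growth = 2Soil + 2Wet - 2Rain  [with Soil=-11, Wet=2, Rain=4]  = -26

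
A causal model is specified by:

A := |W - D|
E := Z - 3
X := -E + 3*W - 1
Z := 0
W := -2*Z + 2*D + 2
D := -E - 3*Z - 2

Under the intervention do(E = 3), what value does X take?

Under do(E=3), the mechanism E := Z - 3 is discarded; E is fixed at 3.
D = -E - 3*Z - 2  [with E=3, Z=0]  = -5
W = -2*Z + 2*D + 2  [with Z=0, D=-5]  = -8
X = -E + 3*W - 1  [with E=3, W=-8]  = -28

-28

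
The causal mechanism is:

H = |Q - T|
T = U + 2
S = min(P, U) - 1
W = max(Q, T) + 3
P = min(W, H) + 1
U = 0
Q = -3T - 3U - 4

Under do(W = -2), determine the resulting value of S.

Under do(W=-2), the mechanism W = max(Q, T) + 3 is discarded; W is fixed at -2.
T = U + 2  [with U=0]  = 2
Q = -3T - 3U - 4  [with T=2, U=0]  = -10
H = |Q - T|  [with Q=-10, T=2]  = 12
P = min(W, H) + 1  [with W=-2, H=12]  = -1
S = min(P, U) - 1  [with P=-1, U=0]  = -2

-2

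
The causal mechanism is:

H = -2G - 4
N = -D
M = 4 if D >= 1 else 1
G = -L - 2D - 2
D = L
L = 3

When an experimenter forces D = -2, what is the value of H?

-2

Under do(D=-2), the mechanism D = L is discarded; D is fixed at -2.
G = -L - 2D - 2  [with L=3, D=-2]  = -1
H = -2G - 4  [with G=-1]  = -2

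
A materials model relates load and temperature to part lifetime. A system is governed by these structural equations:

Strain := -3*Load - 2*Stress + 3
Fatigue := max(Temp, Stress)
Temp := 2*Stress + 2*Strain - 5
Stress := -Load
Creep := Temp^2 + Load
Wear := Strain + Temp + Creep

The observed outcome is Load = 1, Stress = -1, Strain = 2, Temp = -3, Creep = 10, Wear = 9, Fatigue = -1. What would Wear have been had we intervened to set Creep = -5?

-6

The intervention breaks the incoming arrows to Creep: Creep := Temp^2 + Load no longer applies, and Creep = -5.
Stress = -Load  [with Load=1]  = -1
Strain = -3*Load - 2*Stress + 3  [with Load=1, Stress=-1]  = 2
Temp = 2*Stress + 2*Strain - 5  [with Stress=-1, Strain=2]  = -3
Wear = Strain + Temp + Creep  [with Strain=2, Temp=-3, Creep=-5]  = -6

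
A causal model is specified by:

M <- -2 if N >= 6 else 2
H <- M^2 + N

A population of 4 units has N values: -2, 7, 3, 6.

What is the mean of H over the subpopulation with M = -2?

10.5

Observing M=-2 restricts to units where M's equation naturally yields -2: N ∈ {7, 6}. In that subpopulation H = 11, 10, mean 10.5.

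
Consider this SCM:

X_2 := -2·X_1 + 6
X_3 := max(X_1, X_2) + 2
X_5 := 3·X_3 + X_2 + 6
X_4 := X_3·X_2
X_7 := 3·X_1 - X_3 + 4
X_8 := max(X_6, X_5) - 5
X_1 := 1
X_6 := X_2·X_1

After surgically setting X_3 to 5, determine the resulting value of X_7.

The intervention breaks the incoming arrows to X_3: X_3 := max(X_1, X_2) + 2 no longer applies, and X_3 = 5.
X_7 = 3·X_1 - X_3 + 4  [with X_1=1, X_3=5]  = 2

2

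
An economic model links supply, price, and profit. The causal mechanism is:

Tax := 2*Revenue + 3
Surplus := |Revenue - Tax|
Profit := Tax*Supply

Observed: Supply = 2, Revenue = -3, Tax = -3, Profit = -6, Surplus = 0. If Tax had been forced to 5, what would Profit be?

10

The intervention breaks the incoming arrows to Tax: Tax := 2*Revenue + 3 no longer applies, and Tax = 5.
Profit = Tax*Supply  [with Tax=5, Supply=2]  = 10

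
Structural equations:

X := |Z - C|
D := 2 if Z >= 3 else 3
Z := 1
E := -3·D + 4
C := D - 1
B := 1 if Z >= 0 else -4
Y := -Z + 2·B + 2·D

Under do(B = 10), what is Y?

25

Under do(B=10), the mechanism B := 1 if Z >= 0 else -4 is discarded; B is fixed at 10.
D = 2 if Z >= 3 else 3  [with Z=1]  = 3
Y = -Z + 2·B + 2·D  [with Z=1, B=10, D=3]  = 25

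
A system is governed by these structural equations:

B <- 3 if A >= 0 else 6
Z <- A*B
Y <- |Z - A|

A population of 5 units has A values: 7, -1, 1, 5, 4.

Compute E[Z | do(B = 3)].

The intervention sets B=3 in all 5 units regardless of A. Recomputing Z per unit gives 21, -3, 3, 15, 12; average 9.6.

9.6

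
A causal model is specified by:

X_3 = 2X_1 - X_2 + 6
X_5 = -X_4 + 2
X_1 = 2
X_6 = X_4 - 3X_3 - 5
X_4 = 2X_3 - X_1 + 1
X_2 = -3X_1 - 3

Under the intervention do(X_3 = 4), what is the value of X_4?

The intervention breaks the incoming arrows to X_3: X_3 = 2X_1 - X_2 + 6 no longer applies, and X_3 = 4.
X_4 = 2X_3 - X_1 + 1  [with X_3=4, X_1=2]  = 7

7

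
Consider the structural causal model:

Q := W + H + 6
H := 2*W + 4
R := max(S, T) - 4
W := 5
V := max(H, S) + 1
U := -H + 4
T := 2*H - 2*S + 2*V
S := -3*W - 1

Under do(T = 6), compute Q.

The intervention breaks the incoming arrows to T: T := 2*H - 2*S + 2*V no longer applies, and T = 6.
Since Q is not a descendant of the intervened variable, it is unaffected.
H = 2*W + 4  [with W=5]  = 14
Q = W + H + 6  [with W=5, H=14]  = 25

25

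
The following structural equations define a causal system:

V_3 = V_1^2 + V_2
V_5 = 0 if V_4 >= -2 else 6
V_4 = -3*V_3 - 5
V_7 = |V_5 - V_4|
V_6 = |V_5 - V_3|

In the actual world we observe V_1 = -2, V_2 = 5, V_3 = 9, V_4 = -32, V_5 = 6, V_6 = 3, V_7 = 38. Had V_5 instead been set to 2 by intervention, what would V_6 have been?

7

The intervention breaks the incoming arrows to V_5: V_5 = 0 if V_4 >= -2 else 6 no longer applies, and V_5 = 2.
V_3 = V_1^2 + V_2  [with V_1=-2, V_2=5]  = 9
V_6 = |V_5 - V_3|  [with V_5=2, V_3=9]  = 7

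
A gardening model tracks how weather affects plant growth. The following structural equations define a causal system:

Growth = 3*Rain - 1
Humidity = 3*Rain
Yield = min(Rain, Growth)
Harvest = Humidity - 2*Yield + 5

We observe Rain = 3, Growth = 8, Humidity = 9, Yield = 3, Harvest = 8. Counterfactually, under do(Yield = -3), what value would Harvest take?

Intervening sets Yield = -3 and removes its equation (Yield = min(Rain, Growth)).
Humidity = 3*Rain  [with Rain=3]  = 9
Harvest = Humidity - 2*Yield + 5  [with Humidity=9, Yield=-3]  = 20

20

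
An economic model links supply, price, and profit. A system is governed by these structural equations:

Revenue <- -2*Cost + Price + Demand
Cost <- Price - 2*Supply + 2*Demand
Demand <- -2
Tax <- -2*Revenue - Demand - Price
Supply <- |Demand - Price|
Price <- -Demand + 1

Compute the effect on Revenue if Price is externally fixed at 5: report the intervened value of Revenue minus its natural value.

do(Price=5) replaces the equation Price <- -Demand + 1 with the constant Price = 5.
Supply = |Demand - Price|  [with Demand=-2, Price=5]  = 7
Cost = Price - 2*Supply + 2*Demand  [with Price=5, Supply=7, Demand=-2]  = -13
Revenue = -2*Cost + Price + Demand  [with Cost=-13, Price=5, Demand=-2]  = 29
Without intervention: Price = -Demand + 1  [with Demand=-2]  = 3; Supply = |Demand - Price|  [with Demand=-2, Price=3]  = 5; Cost = Price - 2*Supply + 2*Demand  [with Price=3, Supply=5, Demand=-2]  = -11; Revenue = -2*Cost + Price + Demand  [with Cost=-11, Price=3, Demand=-2]  = 23.
Change = 29 − 23 = 6.

6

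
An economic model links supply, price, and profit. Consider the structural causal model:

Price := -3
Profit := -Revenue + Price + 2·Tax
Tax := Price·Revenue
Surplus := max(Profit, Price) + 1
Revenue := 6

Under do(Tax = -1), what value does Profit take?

The intervention breaks the incoming arrows to Tax: Tax := Price·Revenue no longer applies, and Tax = -1.
Profit = -Revenue + Price + 2·Tax  [with Revenue=6, Price=-3, Tax=-1]  = -11

-11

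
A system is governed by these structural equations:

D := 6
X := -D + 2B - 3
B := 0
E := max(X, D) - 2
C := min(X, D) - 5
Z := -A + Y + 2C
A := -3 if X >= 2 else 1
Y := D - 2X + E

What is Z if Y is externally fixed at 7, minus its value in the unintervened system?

-21

Intervening sets Y = 7 and removes its equation (Y := D - 2X + E).
X = -D + 2B - 3  [with D=6, B=0]  = -9
C = min(X, D) - 5  [with X=-9, D=6]  = -14
A = -3 if X >= 2 else 1  [with X=-9]  = 1
Z = -A + Y + 2C  [with A=1, Y=7, C=-14]  = -22
Without intervention: X = -D + 2B - 3  [with D=6, B=0]  = -9; C = min(X, D) - 5  [with X=-9, D=6]  = -14; E = max(X, D) - 2  [with X=-9, D=6]  = 4; Y = D - 2X + E  [with D=6, X=-9, E=4]  = 28; A = -3 if X >= 2 else 1  [with X=-9]  = 1; Z = -A + Y + 2C  [with A=1, Y=28, C=-14]  = -1.
Change = -22 − (-1) = -21.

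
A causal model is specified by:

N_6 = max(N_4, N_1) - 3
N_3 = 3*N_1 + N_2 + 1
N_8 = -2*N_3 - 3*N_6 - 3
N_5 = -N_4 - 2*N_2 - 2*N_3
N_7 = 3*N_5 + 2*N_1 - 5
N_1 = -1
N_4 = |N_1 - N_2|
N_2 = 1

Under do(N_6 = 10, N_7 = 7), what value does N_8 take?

-31

The joint intervention fixes N_6 = 10, N_7 = 7, removing each variable's own equation.
N_3 = 3*N_1 + N_2 + 1  [with N_1=-1, N_2=1]  = -1
N_8 = -2*N_3 - 3*N_6 - 3  [with N_3=-1, N_6=10]  = -31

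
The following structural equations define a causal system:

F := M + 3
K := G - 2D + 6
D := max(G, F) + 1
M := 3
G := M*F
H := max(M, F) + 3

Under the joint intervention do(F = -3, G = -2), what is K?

6

Under do(F = -3, G = -2), each intervened variable's structural equation is replaced by its fixed value.
D = max(G, F) + 1  [with G=-2, F=-3]  = -1
K = G - 2D + 6  [with G=-2, D=-1]  = 6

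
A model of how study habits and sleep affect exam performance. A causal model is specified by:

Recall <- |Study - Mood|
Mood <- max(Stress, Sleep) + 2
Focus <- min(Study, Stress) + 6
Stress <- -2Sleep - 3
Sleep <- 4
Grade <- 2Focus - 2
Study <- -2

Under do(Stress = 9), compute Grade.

6

The intervention breaks the incoming arrows to Stress: Stress <- -2Sleep - 3 no longer applies, and Stress = 9.
Focus = min(Study, Stress) + 6  [with Study=-2, Stress=9]  = 4
Grade = 2Focus - 2  [with Focus=4]  = 6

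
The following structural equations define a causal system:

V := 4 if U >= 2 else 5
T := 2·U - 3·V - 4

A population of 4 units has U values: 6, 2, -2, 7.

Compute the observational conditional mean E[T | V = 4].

-6

Conditioning on V=4 selects the 3 unit(s) with U ∈ {6, 2, 7}. Their T values: -4, -12, -2. Mean = -6.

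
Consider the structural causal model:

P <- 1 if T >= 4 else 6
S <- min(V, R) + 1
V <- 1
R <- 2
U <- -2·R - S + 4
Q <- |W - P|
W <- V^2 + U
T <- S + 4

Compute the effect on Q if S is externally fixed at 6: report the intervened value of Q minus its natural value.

4

The intervention breaks the incoming arrows to S: S <- min(V, R) + 1 no longer applies, and S = 6.
U = -2·R - S + 4  [with R=2, S=6]  = -6
T = S + 4  [with S=6]  = 10
W = V^2 + U  [with V=1, U=-6]  = -5
P = 1 if T >= 4 else 6  [with T=10]  = 1
Q = |W - P|  [with W=-5, P=1]  = 6
Without intervention: S = min(V, R) + 1  [with V=1, R=2]  = 2; U = -2·R - S + 4  [with R=2, S=2]  = -2; T = S + 4  [with S=2]  = 6; W = V^2 + U  [with V=1, U=-2]  = -1; P = 1 if T >= 4 else 6  [with T=6]  = 1; Q = |W - P|  [with W=-1, P=1]  = 2.
Change = 6 − 2 = 4.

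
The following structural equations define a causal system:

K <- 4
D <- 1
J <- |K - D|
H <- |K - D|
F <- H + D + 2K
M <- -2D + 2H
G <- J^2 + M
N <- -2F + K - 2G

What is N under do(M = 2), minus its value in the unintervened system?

Intervening sets M = 2 and removes its equation (M <- -2D + 2H).
J = |K - D|  [with K=4, D=1]  = 3
H = |K - D|  [with K=4, D=1]  = 3
F = H + D + 2K  [with H=3, D=1, K=4]  = 12
G = J^2 + M  [with J=3, M=2]  = 11
N = -2F + K - 2G  [with F=12, K=4, G=11]  = -42
Without intervention: J = |K - D|  [with K=4, D=1]  = 3; H = |K - D|  [with K=4, D=1]  = 3; F = H + D + 2K  [with H=3, D=1, K=4]  = 12; M = -2D + 2H  [with D=1, H=3]  = 4; G = J^2 + M  [with J=3, M=4]  = 13; N = -2F + K - 2G  [with F=12, K=4, G=13]  = -46.
Change = -42 − (-46) = 4.

4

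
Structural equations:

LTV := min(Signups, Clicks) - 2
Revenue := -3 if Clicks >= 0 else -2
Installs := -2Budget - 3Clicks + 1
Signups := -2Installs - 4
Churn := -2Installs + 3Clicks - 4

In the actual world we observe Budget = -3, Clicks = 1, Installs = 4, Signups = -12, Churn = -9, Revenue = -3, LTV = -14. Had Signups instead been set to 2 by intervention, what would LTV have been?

-1

The intervention breaks the incoming arrows to Signups: Signups := -2Installs - 4 no longer applies, and Signups = 2.
LTV = min(Signups, Clicks) - 2  [with Signups=2, Clicks=1]  = -1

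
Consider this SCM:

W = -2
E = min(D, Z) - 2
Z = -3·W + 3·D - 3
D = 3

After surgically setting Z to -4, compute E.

The intervention breaks the incoming arrows to Z: Z = -3·W + 3·D - 3 no longer applies, and Z = -4.
E = min(D, Z) - 2  [with D=3, Z=-4]  = -6

-6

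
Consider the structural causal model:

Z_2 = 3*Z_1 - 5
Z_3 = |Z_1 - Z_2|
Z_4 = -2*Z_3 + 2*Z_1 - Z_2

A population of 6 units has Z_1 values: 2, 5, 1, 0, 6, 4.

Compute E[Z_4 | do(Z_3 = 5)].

-8

Under do(Z_3=5), Z_3's equation is replaced by Z_3=5 for every unit. Per-unit Z_4: -7, -10, -6, -5, -11, -9. Mean = -8.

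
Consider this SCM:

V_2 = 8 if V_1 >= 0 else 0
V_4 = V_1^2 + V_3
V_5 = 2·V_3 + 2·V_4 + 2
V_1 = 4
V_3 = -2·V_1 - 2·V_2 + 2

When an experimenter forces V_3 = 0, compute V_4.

16

The intervention breaks the incoming arrows to V_3: V_3 = -2·V_1 - 2·V_2 + 2 no longer applies, and V_3 = 0.
V_4 = V_1^2 + V_3  [with V_1=4, V_3=0]  = 16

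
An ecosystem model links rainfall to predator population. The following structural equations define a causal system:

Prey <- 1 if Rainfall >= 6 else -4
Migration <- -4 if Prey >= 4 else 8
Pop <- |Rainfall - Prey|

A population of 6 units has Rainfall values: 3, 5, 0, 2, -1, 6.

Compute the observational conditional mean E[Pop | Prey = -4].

5.8

Conditioning on Prey=-4 selects the 5 unit(s) with Rainfall ∈ {3, 5, 0, 2, -1}. Their Pop values: 7, 9, 4, 6, 3. Mean = 5.8.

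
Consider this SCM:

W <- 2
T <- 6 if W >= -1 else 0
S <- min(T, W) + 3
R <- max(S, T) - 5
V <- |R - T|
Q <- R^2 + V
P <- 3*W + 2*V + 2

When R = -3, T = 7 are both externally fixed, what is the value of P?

Under do(R = -3, T = 7), each intervened variable's structural equation is replaced by its fixed value.
V = |R - T|  [with R=-3, T=7]  = 10
P = 3*W + 2*V + 2  [with W=2, V=10]  = 28

28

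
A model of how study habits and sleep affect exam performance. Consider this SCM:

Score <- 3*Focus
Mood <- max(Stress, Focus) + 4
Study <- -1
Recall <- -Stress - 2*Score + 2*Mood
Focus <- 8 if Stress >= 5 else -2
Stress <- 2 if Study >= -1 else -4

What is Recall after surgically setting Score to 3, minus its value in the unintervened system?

-18

Under do(Score=3), the mechanism Score <- 3*Focus is discarded; Score is fixed at 3.
Stress = 2 if Study >= -1 else -4  [with Study=-1]  = 2
Focus = 8 if Stress >= 5 else -2  [with Stress=2]  = -2
Mood = max(Stress, Focus) + 4  [with Stress=2, Focus=-2]  = 6
Recall = -Stress - 2*Score + 2*Mood  [with Stress=2, Score=3, Mood=6]  = 4
Without intervention: Stress = 2 if Study >= -1 else -4  [with Study=-1]  = 2; Focus = 8 if Stress >= 5 else -2  [with Stress=2]  = -2; Score = 3*Focus  [with Focus=-2]  = -6; Mood = max(Stress, Focus) + 4  [with Stress=2, Focus=-2]  = 6; Recall = -Stress - 2*Score + 2*Mood  [with Stress=2, Score=-6, Mood=6]  = 22.
Change = 4 − 22 = -18.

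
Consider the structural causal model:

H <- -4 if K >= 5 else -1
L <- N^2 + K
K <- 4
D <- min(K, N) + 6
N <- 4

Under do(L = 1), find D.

10

Intervening sets L = 1 and removes its equation (L <- N^2 + K).
No directed path runs from L to D, so D keeps its natural value.
D = min(K, N) + 6  [with K=4, N=4]  = 10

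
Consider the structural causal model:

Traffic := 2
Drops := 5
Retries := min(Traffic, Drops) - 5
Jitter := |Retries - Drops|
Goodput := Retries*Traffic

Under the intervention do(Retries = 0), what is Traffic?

Under do(Retries=0), the mechanism Retries := min(Traffic, Drops) - 5 is discarded; Retries is fixed at 0.
Traffic is not downstream of the intervention, so its value is determined by the original equations.

2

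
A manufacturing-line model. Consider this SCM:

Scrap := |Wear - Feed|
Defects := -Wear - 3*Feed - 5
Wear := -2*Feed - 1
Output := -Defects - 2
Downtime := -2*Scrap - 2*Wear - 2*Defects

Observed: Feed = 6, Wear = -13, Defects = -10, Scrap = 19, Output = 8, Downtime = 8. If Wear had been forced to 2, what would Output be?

23

do(Wear=2) replaces the equation Wear := -2*Feed - 1 with the constant Wear = 2.
Defects = -Wear - 3*Feed - 5  [with Wear=2, Feed=6]  = -25
Output = -Defects - 2  [with Defects=-25]  = 23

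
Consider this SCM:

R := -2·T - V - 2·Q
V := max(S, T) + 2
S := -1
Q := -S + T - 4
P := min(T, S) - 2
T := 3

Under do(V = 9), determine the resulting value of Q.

0

do(V=9) replaces the equation V := max(S, T) + 2 with the constant V = 9.
Q is not downstream of the intervention, so its value is determined by the original equations.
Q = -S + T - 4  [with S=-1, T=3]  = 0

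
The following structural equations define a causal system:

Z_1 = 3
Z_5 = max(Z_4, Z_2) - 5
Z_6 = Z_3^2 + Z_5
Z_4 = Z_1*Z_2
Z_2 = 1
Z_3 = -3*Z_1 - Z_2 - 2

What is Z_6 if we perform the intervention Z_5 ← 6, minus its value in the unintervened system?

8

The intervention breaks the incoming arrows to Z_5: Z_5 = max(Z_4, Z_2) - 5 no longer applies, and Z_5 = 6.
Z_3 = -3*Z_1 - Z_2 - 2  [with Z_1=3, Z_2=1]  = -12
Z_6 = Z_3^2 + Z_5  [with Z_3=-12, Z_5=6]  = 150
Without intervention: Z_3 = -3*Z_1 - Z_2 - 2  [with Z_1=3, Z_2=1]  = -12; Z_4 = Z_1*Z_2  [with Z_1=3, Z_2=1]  = 3; Z_5 = max(Z_4, Z_2) - 5  [with Z_4=3, Z_2=1]  = -2; Z_6 = Z_3^2 + Z_5  [with Z_3=-12, Z_5=-2]  = 142.
Change = 150 − 142 = 8.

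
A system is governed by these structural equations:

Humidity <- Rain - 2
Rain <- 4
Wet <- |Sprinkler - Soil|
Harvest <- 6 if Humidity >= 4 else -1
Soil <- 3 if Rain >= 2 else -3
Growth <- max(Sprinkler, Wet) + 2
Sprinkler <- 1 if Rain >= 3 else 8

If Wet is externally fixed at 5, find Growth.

7

Intervening sets Wet = 5 and removes its equation (Wet <- |Sprinkler - Soil|).
Sprinkler = 1 if Rain >= 3 else 8  [with Rain=4]  = 1
Growth = max(Sprinkler, Wet) + 2  [with Sprinkler=1, Wet=5]  = 7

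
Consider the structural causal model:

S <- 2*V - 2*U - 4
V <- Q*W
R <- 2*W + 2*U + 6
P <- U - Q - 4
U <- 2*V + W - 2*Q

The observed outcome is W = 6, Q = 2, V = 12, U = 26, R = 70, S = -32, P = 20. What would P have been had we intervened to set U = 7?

The intervention breaks the incoming arrows to U: U <- 2*V + W - 2*Q no longer applies, and U = 7.
P = U - Q - 4  [with U=7, Q=2]  = 1

1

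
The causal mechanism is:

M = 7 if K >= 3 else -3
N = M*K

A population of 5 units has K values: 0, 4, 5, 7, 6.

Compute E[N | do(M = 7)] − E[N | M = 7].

-7.7

The intervention sets M=7 in all 5 units regardless of K. Recomputing N per unit gives 0, 28, 35, 49, 42; average 30.8.
Observing M=7 restricts to units where M's equation naturally yields 7: K ∈ {4, 5, 7, 6}. In that subpopulation N = 28, 35, 49, 42, mean 38.5.
Difference = 30.8 − 38.5 = -7.7.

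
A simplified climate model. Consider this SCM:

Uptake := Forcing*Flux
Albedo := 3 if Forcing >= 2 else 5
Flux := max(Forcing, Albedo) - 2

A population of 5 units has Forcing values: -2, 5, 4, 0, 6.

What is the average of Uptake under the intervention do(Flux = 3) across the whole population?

7.8

The intervention sets Flux=3 in all 5 units regardless of Forcing. Recomputing Uptake per unit gives -6, 15, 12, 0, 18; average 7.8.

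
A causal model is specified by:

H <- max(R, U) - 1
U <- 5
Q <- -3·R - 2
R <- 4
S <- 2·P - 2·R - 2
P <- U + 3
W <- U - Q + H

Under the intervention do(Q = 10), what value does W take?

The intervention breaks the incoming arrows to Q: Q <- -3·R - 2 no longer applies, and Q = 10.
H = max(R, U) - 1  [with R=4, U=5]  = 4
W = U - Q + H  [with U=5, Q=10, H=4]  = -1

-1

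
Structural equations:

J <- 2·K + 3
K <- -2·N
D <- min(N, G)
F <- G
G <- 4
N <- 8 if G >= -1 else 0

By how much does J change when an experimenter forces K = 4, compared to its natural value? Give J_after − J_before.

40

The intervention breaks the incoming arrows to K: K <- -2·N no longer applies, and K = 4.
J = 2·K + 3  [with K=4]  = 11
Without intervention: N = 8 if G >= -1 else 0  [with G=4]  = 8; K = -2·N  [with N=8]  = -16; J = 2·K + 3  [with K=-16]  = -29.
Change = 11 − (-29) = 40.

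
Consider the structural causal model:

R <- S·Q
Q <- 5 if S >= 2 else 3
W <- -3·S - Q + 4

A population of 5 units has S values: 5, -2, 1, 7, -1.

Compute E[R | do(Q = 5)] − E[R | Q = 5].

-20

Under do(Q=5), Q's equation is replaced by Q=5 for every unit. Per-unit R: 25, -10, 5, 35, -5. Mean = 10.
E[R|Q=5] averages over only the 2 units with Q=5 (S = 5, 7): R = 25, 35, mean 30.
Difference = 10 − 30 = -20.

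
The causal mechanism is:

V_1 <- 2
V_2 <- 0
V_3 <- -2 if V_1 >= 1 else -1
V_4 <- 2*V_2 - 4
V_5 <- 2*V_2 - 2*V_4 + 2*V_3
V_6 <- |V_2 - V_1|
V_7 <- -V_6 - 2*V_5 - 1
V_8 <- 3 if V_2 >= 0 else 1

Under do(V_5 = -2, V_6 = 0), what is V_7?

3

Under do(V_5 = -2, V_6 = 0), each intervened variable's structural equation is replaced by its fixed value.
V_7 = -V_6 - 2*V_5 - 1  [with V_6=0, V_5=-2]  = 3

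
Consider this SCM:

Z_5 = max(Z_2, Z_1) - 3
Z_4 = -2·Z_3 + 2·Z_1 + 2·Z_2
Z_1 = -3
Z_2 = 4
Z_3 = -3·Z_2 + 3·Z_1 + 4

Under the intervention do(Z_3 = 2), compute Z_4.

The intervention breaks the incoming arrows to Z_3: Z_3 = -3·Z_2 + 3·Z_1 + 4 no longer applies, and Z_3 = 2.
Z_4 = -2·Z_3 + 2·Z_1 + 2·Z_2  [with Z_3=2, Z_1=-3, Z_2=4]  = -2

-2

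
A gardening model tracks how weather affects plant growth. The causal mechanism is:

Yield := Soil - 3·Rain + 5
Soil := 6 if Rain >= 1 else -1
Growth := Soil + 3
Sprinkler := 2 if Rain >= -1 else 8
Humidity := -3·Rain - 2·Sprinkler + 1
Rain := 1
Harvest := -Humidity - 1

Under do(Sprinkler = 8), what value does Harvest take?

17

Under do(Sprinkler=8), the mechanism Sprinkler := 2 if Rain >= -1 else 8 is discarded; Sprinkler is fixed at 8.
Humidity = -3·Rain - 2·Sprinkler + 1  [with Rain=1, Sprinkler=8]  = -18
Harvest = -Humidity - 1  [with Humidity=-18]  = 17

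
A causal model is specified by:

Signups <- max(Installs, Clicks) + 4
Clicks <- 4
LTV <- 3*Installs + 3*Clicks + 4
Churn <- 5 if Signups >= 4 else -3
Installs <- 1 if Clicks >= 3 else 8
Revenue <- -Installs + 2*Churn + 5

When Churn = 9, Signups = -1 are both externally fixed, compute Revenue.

The joint intervention fixes Churn = 9, Signups = -1, removing each variable's own equation.
Installs = 1 if Clicks >= 3 else 8  [with Clicks=4]  = 1
Revenue = -Installs + 2*Churn + 5  [with Installs=1, Churn=9]  = 22

22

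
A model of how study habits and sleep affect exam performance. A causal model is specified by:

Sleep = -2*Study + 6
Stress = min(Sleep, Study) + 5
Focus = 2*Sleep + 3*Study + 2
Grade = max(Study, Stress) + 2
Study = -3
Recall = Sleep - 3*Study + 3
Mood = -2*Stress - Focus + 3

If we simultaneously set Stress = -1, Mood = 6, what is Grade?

1

Under do(Stress = -1, Mood = 6), each intervened variable's structural equation is replaced by its fixed value.
Grade = max(Study, Stress) + 2  [with Study=-3, Stress=-1]  = 1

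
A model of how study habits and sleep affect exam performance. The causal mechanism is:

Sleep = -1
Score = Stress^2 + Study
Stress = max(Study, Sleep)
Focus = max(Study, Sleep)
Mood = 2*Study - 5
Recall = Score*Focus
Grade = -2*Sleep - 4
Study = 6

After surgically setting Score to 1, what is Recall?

Under do(Score=1), the mechanism Score = Stress^2 + Study is discarded; Score is fixed at 1.
Focus = max(Study, Sleep)  [with Study=6, Sleep=-1]  = 6
Recall = Score*Focus  [with Score=1, Focus=6]  = 6

6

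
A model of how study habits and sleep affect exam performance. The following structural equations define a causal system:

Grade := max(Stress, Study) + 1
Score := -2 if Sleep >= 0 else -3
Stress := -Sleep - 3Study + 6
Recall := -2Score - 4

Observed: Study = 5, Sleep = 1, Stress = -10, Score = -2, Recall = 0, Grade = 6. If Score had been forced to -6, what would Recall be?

8

Intervening sets Score = -6 and removes its equation (Score := -2 if Sleep >= 0 else -3).
Recall = -2Score - 4  [with Score=-6]  = 8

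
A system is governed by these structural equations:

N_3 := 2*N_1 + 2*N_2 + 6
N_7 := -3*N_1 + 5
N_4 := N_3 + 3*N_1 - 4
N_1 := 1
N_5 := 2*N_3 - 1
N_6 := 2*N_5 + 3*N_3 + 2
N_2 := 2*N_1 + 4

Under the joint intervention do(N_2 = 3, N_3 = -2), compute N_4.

Setting N_2 = 3, N_3 = -2 by intervention discards those variables' equations.
N_4 = N_3 + 3*N_1 - 4  [with N_3=-2, N_1=1]  = -3

-3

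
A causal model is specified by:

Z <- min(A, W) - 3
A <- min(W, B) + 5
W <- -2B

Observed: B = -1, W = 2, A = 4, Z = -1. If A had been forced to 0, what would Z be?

-3

The intervention breaks the incoming arrows to A: A <- min(W, B) + 5 no longer applies, and A = 0.
W = -2B  [with B=-1]  = 2
Z = min(A, W) - 3  [with A=0, W=2]  = -3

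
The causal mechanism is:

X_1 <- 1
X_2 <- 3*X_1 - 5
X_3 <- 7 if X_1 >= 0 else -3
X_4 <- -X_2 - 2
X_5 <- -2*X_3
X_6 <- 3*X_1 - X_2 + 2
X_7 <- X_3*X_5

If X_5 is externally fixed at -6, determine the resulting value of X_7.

Under do(X_5=-6), the mechanism X_5 <- -2*X_3 is discarded; X_5 is fixed at -6.
X_3 = 7 if X_1 >= 0 else -3  [with X_1=1]  = 7
X_7 = X_3*X_5  [with X_3=7, X_5=-6]  = -42

-42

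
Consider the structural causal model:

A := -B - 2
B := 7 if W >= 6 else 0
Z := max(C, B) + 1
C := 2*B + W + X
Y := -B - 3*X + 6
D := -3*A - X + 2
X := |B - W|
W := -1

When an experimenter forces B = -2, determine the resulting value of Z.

Under do(B=-2), the mechanism B := 7 if W >= 6 else 0 is discarded; B is fixed at -2.
X = |B - W|  [with B=-2, W=-1]  = 1
C = 2*B + W + X  [with B=-2, W=-1, X=1]  = -4
Z = max(C, B) + 1  [with C=-4, B=-2]  = -1

-1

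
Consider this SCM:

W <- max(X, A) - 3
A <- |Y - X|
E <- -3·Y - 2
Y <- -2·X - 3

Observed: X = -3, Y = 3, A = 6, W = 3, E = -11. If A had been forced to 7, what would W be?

The intervention breaks the incoming arrows to A: A <- |Y - X| no longer applies, and A = 7.
W = max(X, A) - 3  [with X=-3, A=7]  = 4

4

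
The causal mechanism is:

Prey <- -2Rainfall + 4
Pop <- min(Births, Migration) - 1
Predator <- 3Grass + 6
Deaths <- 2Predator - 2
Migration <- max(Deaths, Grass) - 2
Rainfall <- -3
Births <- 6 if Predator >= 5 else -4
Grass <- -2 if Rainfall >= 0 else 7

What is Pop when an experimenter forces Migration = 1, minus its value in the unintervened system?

do(Migration=1) replaces the equation Migration <- max(Deaths, Grass) - 2 with the constant Migration = 1.
Grass = -2 if Rainfall >= 0 else 7  [with Rainfall=-3]  = 7
Predator = 3Grass + 6  [with Grass=7]  = 27
Births = 6 if Predator >= 5 else -4  [with Predator=27]  = 6
Pop = min(Births, Migration) - 1  [with Births=6, Migration=1]  = 0
Without intervention: Grass = -2 if Rainfall >= 0 else 7  [with Rainfall=-3]  = 7; Predator = 3Grass + 6  [with Grass=7]  = 27; Births = 6 if Predator >= 5 else -4  [with Predator=27]  = 6; Deaths = 2Predator - 2  [with Predator=27]  = 52; Migration = max(Deaths, Grass) - 2  [with Deaths=52, Grass=7]  = 50; Pop = min(Births, Migration) - 1  [with Births=6, Migration=50]  = 5.
Change = 0 − 5 = -5.

-5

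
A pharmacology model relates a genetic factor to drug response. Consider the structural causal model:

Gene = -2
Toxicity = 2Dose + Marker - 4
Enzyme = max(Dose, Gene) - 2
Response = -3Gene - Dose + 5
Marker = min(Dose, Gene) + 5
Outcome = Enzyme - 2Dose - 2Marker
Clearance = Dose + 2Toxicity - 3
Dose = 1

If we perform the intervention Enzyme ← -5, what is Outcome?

The intervention breaks the incoming arrows to Enzyme: Enzyme = max(Dose, Gene) - 2 no longer applies, and Enzyme = -5.
Marker = min(Dose, Gene) + 5  [with Dose=1, Gene=-2]  = 3
Outcome = Enzyme - 2Dose - 2Marker  [with Enzyme=-5, Dose=1, Marker=3]  = -13

-13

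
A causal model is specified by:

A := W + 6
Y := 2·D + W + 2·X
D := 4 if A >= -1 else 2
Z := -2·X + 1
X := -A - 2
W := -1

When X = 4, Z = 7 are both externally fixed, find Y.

The joint intervention fixes X = 4, Z = 7, removing each variable's own equation.
A = W + 6  [with W=-1]  = 5
D = 4 if A >= -1 else 2  [with A=5]  = 4
Y = 2·D + W + 2·X  [with D=4, W=-1, X=4]  = 15

15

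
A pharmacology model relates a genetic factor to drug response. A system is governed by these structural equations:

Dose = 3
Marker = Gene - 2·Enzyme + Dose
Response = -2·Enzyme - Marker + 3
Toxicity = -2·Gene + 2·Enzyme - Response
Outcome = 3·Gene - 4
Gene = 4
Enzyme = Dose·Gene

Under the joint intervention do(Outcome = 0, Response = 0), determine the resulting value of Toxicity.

Setting Outcome = 0, Response = 0 by intervention discards those variables' equations.
Enzyme = Dose·Gene  [with Dose=3, Gene=4]  = 12
Toxicity = -2·Gene + 2·Enzyme - Response  [with Gene=4, Enzyme=12, Response=0]  = 16

16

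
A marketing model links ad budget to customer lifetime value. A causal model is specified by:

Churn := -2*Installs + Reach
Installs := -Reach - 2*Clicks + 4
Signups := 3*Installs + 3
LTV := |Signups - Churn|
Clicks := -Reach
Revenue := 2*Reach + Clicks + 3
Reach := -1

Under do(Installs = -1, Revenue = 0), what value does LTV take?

1

Under do(Installs = -1, Revenue = 0), each intervened variable's structural equation is replaced by its fixed value.
Signups = 3*Installs + 3  [with Installs=-1]  = 0
Churn = -2*Installs + Reach  [with Installs=-1, Reach=-1]  = 1
LTV = |Signups - Churn|  [with Signups=0, Churn=1]  = 1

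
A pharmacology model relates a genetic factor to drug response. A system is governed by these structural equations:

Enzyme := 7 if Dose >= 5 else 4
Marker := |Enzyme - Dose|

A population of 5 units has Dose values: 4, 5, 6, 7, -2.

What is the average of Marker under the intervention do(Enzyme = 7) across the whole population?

3

do(Enzyme=7) breaks Enzyme's dependence on Dose. With Enzyme=7 fixed, Marker across the units is 3, 2, 1, 0, 9, mean 3.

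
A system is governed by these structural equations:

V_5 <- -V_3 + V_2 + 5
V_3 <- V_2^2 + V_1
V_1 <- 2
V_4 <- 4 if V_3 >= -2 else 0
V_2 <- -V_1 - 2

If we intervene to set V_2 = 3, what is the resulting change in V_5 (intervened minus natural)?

14

do(V_2=3) replaces the equation V_2 <- -V_1 - 2 with the constant V_2 = 3.
V_3 = V_2^2 + V_1  [with V_2=3, V_1=2]  = 11
V_5 = -V_3 + V_2 + 5  [with V_3=11, V_2=3]  = -3
Without intervention: V_2 = -V_1 - 2  [with V_1=2]  = -4; V_3 = V_2^2 + V_1  [with V_2=-4, V_1=2]  = 18; V_5 = -V_3 + V_2 + 5  [with V_3=18, V_2=-4]  = -17.
Change = -3 − (-17) = 14.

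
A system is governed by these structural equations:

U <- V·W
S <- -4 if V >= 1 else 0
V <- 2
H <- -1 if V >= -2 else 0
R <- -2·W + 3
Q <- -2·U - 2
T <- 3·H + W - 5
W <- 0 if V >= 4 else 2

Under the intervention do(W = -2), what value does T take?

do(W=-2) replaces the equation W <- 0 if V >= 4 else 2 with the constant W = -2.
H = -1 if V >= -2 else 0  [with V=2]  = -1
T = 3·H + W - 5  [with H=-1, W=-2]  = -10

-10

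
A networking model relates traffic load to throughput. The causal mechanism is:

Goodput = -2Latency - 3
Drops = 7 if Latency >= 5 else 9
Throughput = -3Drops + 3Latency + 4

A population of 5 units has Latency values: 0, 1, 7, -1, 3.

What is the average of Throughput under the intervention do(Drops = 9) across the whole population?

-17

Under do(Drops=9), Drops's equation is replaced by Drops=9 for every unit. Per-unit Throughput: -23, -20, -2, -26, -14. Mean = -17.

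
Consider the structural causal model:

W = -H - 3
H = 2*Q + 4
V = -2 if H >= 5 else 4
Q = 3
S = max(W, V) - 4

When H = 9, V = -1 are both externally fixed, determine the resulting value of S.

Under do(H = 9, V = -1), each intervened variable's structural equation is replaced by its fixed value.
W = -H - 3  [with H=9]  = -12
S = max(W, V) - 4  [with W=-12, V=-1]  = -5

-5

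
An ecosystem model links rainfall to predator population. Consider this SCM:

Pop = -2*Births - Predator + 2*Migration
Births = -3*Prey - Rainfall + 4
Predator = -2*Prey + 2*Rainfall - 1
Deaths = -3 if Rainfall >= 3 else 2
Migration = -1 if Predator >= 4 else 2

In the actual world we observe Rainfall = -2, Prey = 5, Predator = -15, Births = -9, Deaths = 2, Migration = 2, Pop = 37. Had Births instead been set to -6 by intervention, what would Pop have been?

The intervention breaks the incoming arrows to Births: Births = -3*Prey - Rainfall + 4 no longer applies, and Births = -6.
Predator = -2*Prey + 2*Rainfall - 1  [with Prey=5, Rainfall=-2]  = -15
Migration = -1 if Predator >= 4 else 2  [with Predator=-15]  = 2
Pop = -2*Births - Predator + 2*Migration  [with Births=-6, Predator=-15, Migration=2]  = 31

31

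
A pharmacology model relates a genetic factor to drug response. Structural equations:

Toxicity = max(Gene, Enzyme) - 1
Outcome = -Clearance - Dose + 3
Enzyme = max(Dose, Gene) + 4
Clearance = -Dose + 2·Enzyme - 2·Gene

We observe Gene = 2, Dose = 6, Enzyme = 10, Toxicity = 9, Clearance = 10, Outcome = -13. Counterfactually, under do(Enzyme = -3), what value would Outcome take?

The intervention breaks the incoming arrows to Enzyme: Enzyme = max(Dose, Gene) + 4 no longer applies, and Enzyme = -3.
Clearance = -Dose + 2·Enzyme - 2·Gene  [with Dose=6, Enzyme=-3, Gene=2]  = -16
Outcome = -Clearance - Dose + 3  [with Clearance=-16, Dose=6]  = 13

13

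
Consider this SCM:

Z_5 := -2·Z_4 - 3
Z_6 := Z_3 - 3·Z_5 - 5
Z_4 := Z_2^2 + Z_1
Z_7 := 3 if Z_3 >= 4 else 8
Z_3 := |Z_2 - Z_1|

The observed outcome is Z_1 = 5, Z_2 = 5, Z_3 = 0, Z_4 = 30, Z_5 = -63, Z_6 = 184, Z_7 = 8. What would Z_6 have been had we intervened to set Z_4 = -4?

Under do(Z_4=-4), the mechanism Z_4 := Z_2^2 + Z_1 is discarded; Z_4 is fixed at -4.
Z_3 = |Z_2 - Z_1|  [with Z_2=5, Z_1=5]  = 0
Z_5 = -2·Z_4 - 3  [with Z_4=-4]  = 5
Z_6 = Z_3 - 3·Z_5 - 5  [with Z_3=0, Z_5=5]  = -20

-20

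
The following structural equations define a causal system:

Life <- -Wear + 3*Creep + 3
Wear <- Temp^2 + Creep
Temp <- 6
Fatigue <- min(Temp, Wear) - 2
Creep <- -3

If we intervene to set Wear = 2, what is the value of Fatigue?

The intervention breaks the incoming arrows to Wear: Wear <- Temp^2 + Creep no longer applies, and Wear = 2.
Fatigue = min(Temp, Wear) - 2  [with Temp=6, Wear=2]  = 0

0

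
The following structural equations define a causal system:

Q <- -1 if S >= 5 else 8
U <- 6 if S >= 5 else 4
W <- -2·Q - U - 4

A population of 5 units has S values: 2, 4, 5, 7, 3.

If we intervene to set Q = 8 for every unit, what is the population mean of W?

-24.8

The intervention sets Q=8 in all 5 units regardless of S. Recomputing W per unit gives -24, -24, -26, -26, -24; average -24.8.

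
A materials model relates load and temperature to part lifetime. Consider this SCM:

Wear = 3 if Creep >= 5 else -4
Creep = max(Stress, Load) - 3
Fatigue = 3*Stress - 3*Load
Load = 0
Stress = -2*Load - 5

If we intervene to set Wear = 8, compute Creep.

Under do(Wear=8), the mechanism Wear = 3 if Creep >= 5 else -4 is discarded; Wear is fixed at 8.
Since Creep is not a descendant of the intervened variable, it is unaffected.
Stress = -2*Load - 5  [with Load=0]  = -5
Creep = max(Stress, Load) - 3  [with Stress=-5, Load=0]  = -3

-3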